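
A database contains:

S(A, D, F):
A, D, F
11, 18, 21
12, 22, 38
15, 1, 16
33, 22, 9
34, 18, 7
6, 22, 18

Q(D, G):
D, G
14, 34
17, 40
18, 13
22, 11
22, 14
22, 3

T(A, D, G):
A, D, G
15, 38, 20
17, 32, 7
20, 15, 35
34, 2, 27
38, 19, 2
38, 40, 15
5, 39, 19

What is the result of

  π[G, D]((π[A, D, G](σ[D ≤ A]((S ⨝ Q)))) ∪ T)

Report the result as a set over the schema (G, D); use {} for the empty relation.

Natural join on D: {(11, 18, 21, 13), (12, 22, 38, 11), (12, 22, 38, 14), (12, 22, 38, 3), (33, 22, 9, 11), (33, 22, 9, 14), (33, 22, 9, 3), (34, 18, 7, 13), (6, 22, 18, 11), (6, 22, 18, 14), (6, 22, 18, 3)}
Apply σ_{D ≤ A}; surviving tuples: {(33, 22, 9, 11), (33, 22, 9, 14), (33, 22, 9, 3), (34, 18, 7, 13)}
π_{A, D, G} gives {(33, 22, 11), (33, 22, 14), (33, 22, 3), (34, 18, 13)}.
Set union of the two operands is {(15, 38, 20), (17, 32, 7), (20, 15, 35), (33, 22, 11), (33, 22, 14), (33, 22, 3), (34, 18, 13), (34, 2, 27), (38, 19, 2), (38, 40, 15), (5, 39, 19)}.
π_{G, D} gives {(11, 22), (13, 18), (14, 22), (15, 40), (19, 39), (2, 19), (20, 38), (27, 2), (3, 22), (35, 15), (7, 32)}.

{(11, 22), (13, 18), (14, 22), (15, 40), (19, 39), (2, 19), (20, 38), (27, 2), (3, 22), (35, 15), (7, 32)}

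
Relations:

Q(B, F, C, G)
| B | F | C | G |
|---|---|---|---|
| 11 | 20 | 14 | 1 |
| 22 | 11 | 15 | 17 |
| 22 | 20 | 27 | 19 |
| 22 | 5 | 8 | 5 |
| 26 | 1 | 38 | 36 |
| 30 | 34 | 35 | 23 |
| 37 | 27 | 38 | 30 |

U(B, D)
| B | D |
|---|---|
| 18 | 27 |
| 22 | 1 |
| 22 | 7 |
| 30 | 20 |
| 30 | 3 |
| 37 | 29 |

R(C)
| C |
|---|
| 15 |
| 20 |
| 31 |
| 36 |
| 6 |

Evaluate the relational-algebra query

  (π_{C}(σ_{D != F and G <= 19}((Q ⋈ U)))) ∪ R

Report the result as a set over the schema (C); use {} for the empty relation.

{15, 20, 27, 31, 36, 6, 8}

Natural join on B: {(22, 11, 15, 17, 1), (22, 11, 15, 17, 7), (22, 20, 27, 19, 1), (22, 20, 27, 19, 7), (22, 5, 8, 5, 1), (22, 5, 8, 5, 7), (30, 34, 35, 23, 20), (30, 34, 35, 23, 3), (37, 27, 38, 30, 29)}
Filtering on D != F and G <= 19 leaves {(22, 11, 15, 17, 1), (22, 11, 15, 17, 7), (22, 20, 27, 19, 1), (22, 20, 27, 19, 7), (22, 5, 8, 5, 1), (22, 5, 8, 5, 7)}.
π_{C} gives {15, 27, 8} (3 duplicate(s) eliminated).
Taking the union: {15, 20, 27, 31, 36, 6, 8}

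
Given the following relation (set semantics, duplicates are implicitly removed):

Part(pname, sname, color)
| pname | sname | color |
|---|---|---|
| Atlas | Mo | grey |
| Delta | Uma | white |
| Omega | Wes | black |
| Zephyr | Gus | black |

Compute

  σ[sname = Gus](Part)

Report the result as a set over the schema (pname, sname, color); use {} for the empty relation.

{(Zephyr, Gus, black)}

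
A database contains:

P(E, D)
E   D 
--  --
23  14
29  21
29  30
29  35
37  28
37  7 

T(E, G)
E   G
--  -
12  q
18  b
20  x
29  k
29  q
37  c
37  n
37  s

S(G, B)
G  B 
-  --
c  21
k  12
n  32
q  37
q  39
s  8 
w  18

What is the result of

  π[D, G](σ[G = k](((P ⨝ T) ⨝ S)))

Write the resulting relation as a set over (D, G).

Joining P and T on E yields {(29, 21, k), (29, 21, q), (29, 30, k), (29, 30, q), (29, 35, k), (29, 35, q), (37, 28, c), (37, 28, n), (37, 28, s), (37, 7, c), (37, 7, n), (37, 7, s)}.
Joining (P ⨝ T) and S on G yields {(29, 21, k, 12), (29, 21, q, 37), (29, 21, q, 39), (29, 30, k, 12), (29, 30, q, 37), (29, 30, q, 39), (29, 35, k, 12), (29, 35, q, 37), (29, 35, q, 39), (37, 28, c, 21), (37, 28, n, 32), (37, 28, s, 8), (37, 7, c, 21), (37, 7, n, 32), (37, 7, s, 8)}.
Apply σ_{G = k}; surviving tuples: {(29, 21, k, 12), (29, 30, k, 12), (29, 35, k, 12)}
Projecting to D, G: {(21, k), (30, k), (35, k)}

{(21, k), (30, k), (35, k)}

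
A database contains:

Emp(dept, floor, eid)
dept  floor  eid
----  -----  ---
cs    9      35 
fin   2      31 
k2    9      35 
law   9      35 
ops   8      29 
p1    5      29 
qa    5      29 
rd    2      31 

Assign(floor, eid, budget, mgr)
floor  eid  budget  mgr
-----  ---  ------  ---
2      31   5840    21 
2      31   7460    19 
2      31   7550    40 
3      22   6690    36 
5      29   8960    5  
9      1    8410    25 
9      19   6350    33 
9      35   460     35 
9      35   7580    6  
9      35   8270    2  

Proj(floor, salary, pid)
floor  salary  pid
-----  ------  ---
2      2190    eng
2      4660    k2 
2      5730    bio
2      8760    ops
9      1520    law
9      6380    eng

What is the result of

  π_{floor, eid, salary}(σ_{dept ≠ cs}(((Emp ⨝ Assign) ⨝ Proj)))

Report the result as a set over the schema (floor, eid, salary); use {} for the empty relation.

{(2, 31, 2190), (2, 31, 4660), (2, 31, 5730), (2, 31, 8760), (9, 35, 1520), (9, 35, 6380)}

Joining Emp and Assign on floor, eid yields {(cs, 9, 35, 460, 35), (cs, 9, 35, 7580, 6), (cs, 9, 35, 8270, 2), (fin, 2, 31, 5840, 21), (fin, 2, 31, 7460, 19), (fin, 2, 31, 7550, 40), (k2, 9, 35, 460, 35), (k2, 9, 35, 7580, 6), (k2, 9, 35, 8270, 2), (law, 9, 35, 460, 35), (law, 9, 35, 7580, 6), (law, 9, 35, 8270, 2), (p1, 5, 29, 8960, 5), (qa, 5, 29, 8960, 5), (rd, 2, 31, 5840, 21), (rd, 2, 31, 7460, 19), (rd, 2, 31, 7550, 40)}.
Joining (Emp ⨝ Assign) and Proj on floor yields {(cs, 9, 35, 460, 35, 1520, law), (cs, 9, 35, 460, 35, 6380, eng), (cs, 9, 35, 7580, 6, 1520, law), (cs, 9, 35, 7580, 6, 6380, eng), (cs, 9, 35, 8270, 2, 1520, law), (cs, 9, 35, 8270, 2, 6380, eng), (fin, 2, 31, 5840, 21, 2190, eng), (fin, 2, 31, 5840, 21, 4660, k2), (fin, 2, 31, 5840, 21, 5730, bio), (fin, 2, 31, 5840, 21, 8760, ops), (fin, 2, 31, 7460, 19, 2190, eng), (fin, 2, 31, 7460, 19, 4660, k2), (fin, 2, 31, 7460, 19, 5730, bio), (fin, 2, 31, 7460, 19, 8760, ops), (fin, 2, 31, 7550, 40, 2190, eng), (fin, 2, 31, 7550, 40, 4660, k2), (fin, 2, 31, 7550, 40, 5730, bio), (fin, 2, 31, 7550, 40, 8760, ops), (k2, 9, 35, 460, 35, 1520, law), (k2, 9, 35, 460, 35, 6380, eng), (k2, 9, 35, 7580, 6, 1520, law), (k2, 9, 35, 7580, 6, 6380, eng), (k2, 9, 35, 8270, 2, 1520, law), (k2, 9, 35, 8270, 2, 6380, eng), (law, 9, 35, 460, 35, 1520, law), (law, 9, 35, 460, 35, 6380, eng), (law, 9, 35, 7580, 6, 1520, law), (law, 9, 35, 7580, 6, 6380, eng), (law, 9, 35, 8270, 2, 1520, law), (law, 9, 35, 8270, 2, 6380, eng), (rd, 2, 31, 5840, 21, 2190, eng), (rd, 2, 31, 5840, 21, 4660, k2), (rd, 2, 31, 5840, 21, 5730, bio), (rd, 2, 31, 5840, 21, 8760, ops), (rd, 2, 31, 7460, 19, 2190, eng), (rd, 2, 31, 7460, 19, 4660, k2), (rd, 2, 31, 7460, 19, 5730, bio), (rd, 2, 31, 7460, 19, 8760, ops), (rd, 2, 31, 7550, 40, 2190, eng), (rd, 2, 31, 7550, 40, 4660, k2), (rd, 2, 31, 7550, 40, 5730, bio), (rd, 2, 31, 7550, 40, 8760, ops)}.
σ[dept ≠ cs]: keep tuples satisfying dept ≠ cs → {(fin, 2, 31, 5840, 21, 2190, eng), (fin, 2, 31, 5840, 21, 4660, k2), (fin, 2, 31, 5840, 21, 5730, bio), (fin, 2, 31, 5840, 21, 8760, ops), (fin, 2, 31, 7460, 19, 2190, eng), (fin, 2, 31, 7460, 19, 4660, k2), (fin, 2, 31, 7460, 19, 5730, bio), (fin, 2, 31, 7460, 19, 8760, ops), (fin, 2, 31, 7550, 40, 2190, eng), (fin, 2, 31, 7550, 40, 4660, k2), (fin, 2, 31, 7550, 40, 5730, bio), (fin, 2, 31, 7550, 40, 8760, ops), (k2, 9, 35, 460, 35, 1520, law), (k2, 9, 35, 460, 35, 6380, eng), (k2, 9, 35, 7580, 6, 1520, law), (k2, 9, 35, 7580, 6, 6380, eng), (k2, 9, 35, 8270, 2, 1520, law), (k2, 9, 35, 8270, 2, 6380, eng), (law, 9, 35, 460, 35, 1520, law), (law, 9, 35, 460, 35, 6380, eng), (law, 9, 35, 7580, 6, 1520, law), (law, 9, 35, 7580, 6, 6380, eng), (law, 9, 35, 8270, 2, 1520, law), (law, 9, 35, 8270, 2, 6380, eng), (rd, 2, 31, 5840, 21, 2190, eng), (rd, 2, 31, 5840, 21, 4660, k2), (rd, 2, 31, 5840, 21, 5730, bio), (rd, 2, 31, 5840, 21, 8760, ops), (rd, 2, 31, 7460, 19, 2190, eng), (rd, 2, 31, 7460, 19, 4660, k2), (rd, 2, 31, 7460, 19, 5730, bio), (rd, 2, 31, 7460, 19, 8760, ops), (rd, 2, 31, 7550, 40, 2190, eng), (rd, 2, 31, 7550, 40, 4660, k2), (rd, 2, 31, 7550, 40, 5730, bio), (rd, 2, 31, 7550, 40, 8760, ops)}
π[floor, eid, salary]: project onto (floor, eid, salary) (30 duplicate(s) eliminated) → {(2, 31, 2190), (2, 31, 4660), (2, 31, 5730), (2, 31, 8760), (9, 35, 1520), (9, 35, 6380)}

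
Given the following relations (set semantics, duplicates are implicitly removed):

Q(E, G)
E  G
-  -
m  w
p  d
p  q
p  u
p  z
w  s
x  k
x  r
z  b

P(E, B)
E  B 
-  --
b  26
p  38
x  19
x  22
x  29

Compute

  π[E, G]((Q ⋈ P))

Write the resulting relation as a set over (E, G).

{(p, d), (p, q), (p, u), (p, z), (x, k), (x, r)}

Natural join on E: {(p, d, 38), (p, q, 38), (p, u, 38), (p, z, 38), (x, k, 19), (x, k, 22), (x, k, 29), (x, r, 19), (x, r, 22), (x, r, 29)}
π_{E, G} gives {(p, d), (p, q), (p, u), (p, z), (x, k), (x, r)} (4 duplicate(s) eliminated).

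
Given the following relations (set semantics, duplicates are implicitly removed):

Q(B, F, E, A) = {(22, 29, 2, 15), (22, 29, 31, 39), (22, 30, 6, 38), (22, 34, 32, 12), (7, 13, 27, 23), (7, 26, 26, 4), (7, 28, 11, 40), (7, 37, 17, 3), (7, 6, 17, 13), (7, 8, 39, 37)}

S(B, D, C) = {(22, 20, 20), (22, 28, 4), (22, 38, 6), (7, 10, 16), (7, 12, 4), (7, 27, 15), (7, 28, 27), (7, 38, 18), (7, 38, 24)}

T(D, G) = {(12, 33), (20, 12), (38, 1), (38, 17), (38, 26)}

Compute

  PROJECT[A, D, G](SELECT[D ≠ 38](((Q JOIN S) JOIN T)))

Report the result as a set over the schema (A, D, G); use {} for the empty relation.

{(12, 20, 12), (13, 12, 33), (15, 20, 12), (23, 12, 33), (3, 12, 33), (37, 12, 33), (38, 20, 12), (39, 20, 12), (4, 12, 33), (40, 12, 33)}

Joining Q and S on B yields {(22, 29, 2, 15, 20, 20), (22, 29, 2, 15, 28, 4), (22, 29, 2, 15, 38, 6), (22, 29, 31, 39, 20, 20), (22, 29, 31, 39, 28, 4), (22, 29, 31, 39, 38, 6), (22, 30, 6, 38, 20, 20), (22, 30, 6, 38, 28, 4), (22, 30, 6, 38, 38, 6), (22, 34, 32, 12, 20, 20), (22, 34, 32, 12, 28, 4), (22, 34, 32, 12, 38, 6), (7, 13, 27, 23, 10, 16), (7, 13, 27, 23, 12, 4), (7, 13, 27, 23, 27, 15), (7, 13, 27, 23, 28, 27), (7, 13, 27, 23, 38, 18), (7, 13, 27, 23, 38, 24), (7, 26, 26, 4, 10, 16), (7, 26, 26, 4, 12, 4), (7, 26, 26, 4, 27, 15), (7, 26, 26, 4, 28, 27), (7, 26, 26, 4, 38, 18), (7, 26, 26, 4, 38, 24), (7, 28, 11, 40, 10, 16), (7, 28, 11, 40, 12, 4), (7, 28, 11, 40, 27, 15), (7, 28, 11, 40, 28, 27), (7, 28, 11, 40, 38, 18), (7, 28, 11, 40, 38, 24), (7, 37, 17, 3, 10, 16), (7, 37, 17, 3, 12, 4), (7, 37, 17, 3, 27, 15), (7, 37, 17, 3, 28, 27), (7, 37, 17, 3, 38, 18), (7, 37, 17, 3, 38, 24), (7, 6, 17, 13, 10, 16), (7, 6, 17, 13, 12, 4), (7, 6, 17, 13, 27, 15), (7, 6, 17, 13, 28, 27), (7, 6, 17, 13, 38, 18), (7, 6, 17, 13, 38, 24), (7, 8, 39, 37, 10, 16), (7, 8, 39, 37, 12, 4), (7, 8, 39, 37, 27, 15), (7, 8, 39, 37, 28, 27), (7, 8, 39, 37, 38, 18), (7, 8, 39, 37, 38, 24)}.
Joining (Q JOIN S) and T on D yields {(22, 29, 2, 15, 20, 20, 12), (22, 29, 2, 15, 38, 6, 1), (22, 29, 2, 15, 38, 6, 17), (22, 29, 2, 15, 38, 6, 26), (22, 29, 31, 39, 20, 20, 12), (22, 29, 31, 39, 38, 6, 1), (22, 29, 31, 39, 38, 6, 17), (22, 29, 31, 39, 38, 6, 26), (22, 30, 6, 38, 20, 20, 12), (22, 30, 6, 38, 38, 6, 1), (22, 30, 6, 38, 38, 6, 17), (22, 30, 6, 38, 38, 6, 26), (22, 34, 32, 12, 20, 20, 12), (22, 34, 32, 12, 38, 6, 1), (22, 34, 32, 12, 38, 6, 17), (22, 34, 32, 12, 38, 6, 26), (7, 13, 27, 23, 12, 4, 33), (7, 13, 27, 23, 38, 18, 1), (7, 13, 27, 23, 38, 18, 17), (7, 13, 27, 23, 38, 18, 26), (7, 13, 27, 23, 38, 24, 1), (7, 13, 27, 23, 38, 24, 17), (7, 13, 27, 23, 38, 24, 26), (7, 26, 26, 4, 12, 4, 33), (7, 26, 26, 4, 38, 18, 1), (7, 26, 26, 4, 38, 18, 17), (7, 26, 26, 4, 38, 18, 26), (7, 26, 26, 4, 38, 24, 1), (7, 26, 26, 4, 38, 24, 17), (7, 26, 26, 4, 38, 24, 26), (7, 28, 11, 40, 12, 4, 33), (7, 28, 11, 40, 38, 18, 1), (7, 28, 11, 40, 38, 18, 17), (7, 28, 11, 40, 38, 18, 26), (7, 28, 11, 40, 38, 24, 1), (7, 28, 11, 40, 38, 24, 17), (7, 28, 11, 40, 38, 24, 26), (7, 37, 17, 3, 12, 4, 33), (7, 37, 17, 3, 38, 18, 1), (7, 37, 17, 3, 38, 18, 17), (7, 37, 17, 3, 38, 18, 26), (7, 37, 17, 3, 38, 24, 1), (7, 37, 17, 3, 38, 24, 17), (7, 37, 17, 3, 38, 24, 26), (7, 6, 17, 13, 12, 4, 33), (7, 6, 17, 13, 38, 18, 1), (7, 6, 17, 13, 38, 18, 17), (7, 6, 17, 13, 38, 18, 26), (7, 6, 17, 13, 38, 24, 1), (7, 6, 17, 13, 38, 24, 17), (7, 6, 17, 13, 38, 24, 26), (7, 8, 39, 37, 12, 4, 33), (7, 8, 39, 37, 38, 18, 1), (7, 8, 39, 37, 38, 18, 17), (7, 8, 39, 37, 38, 18, 26), (7, 8, 39, 37, 38, 24, 1), (7, 8, 39, 37, 38, 24, 17), (7, 8, 39, 37, 38, 24, 26)}.
Filtering on D ≠ 38 leaves {(22, 29, 2, 15, 20, 20, 12), (22, 29, 31, 39, 20, 20, 12), (22, 30, 6, 38, 20, 20, 12), (22, 34, 32, 12, 20, 20, 12), (7, 13, 27, 23, 12, 4, 33), (7, 26, 26, 4, 12, 4, 33), (7, 28, 11, 40, 12, 4, 33), (7, 37, 17, 3, 12, 4, 33), (7, 6, 17, 13, 12, 4, 33), (7, 8, 39, 37, 12, 4, 33)}.
Projecting to A, D, G: {(12, 20, 12), (13, 12, 33), (15, 20, 12), (23, 12, 33), (3, 12, 33), (37, 12, 33), (38, 20, 12), (39, 20, 12), (4, 12, 33), (40, 12, 33)}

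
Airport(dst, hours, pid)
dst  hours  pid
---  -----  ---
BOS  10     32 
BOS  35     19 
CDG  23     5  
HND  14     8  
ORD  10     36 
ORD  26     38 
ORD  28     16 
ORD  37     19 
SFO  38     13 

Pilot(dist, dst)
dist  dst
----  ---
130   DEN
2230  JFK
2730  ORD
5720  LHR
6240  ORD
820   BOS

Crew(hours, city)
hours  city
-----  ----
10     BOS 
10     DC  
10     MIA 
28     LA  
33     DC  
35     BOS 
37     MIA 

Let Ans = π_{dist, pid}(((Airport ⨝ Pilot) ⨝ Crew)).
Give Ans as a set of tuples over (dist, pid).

Airport ⋈ Pilot (natural join on dst): {(BOS, 10, 32, 820), (BOS, 35, 19, 820), (ORD, 10, 36, 2730), (ORD, 10, 36, 6240), (ORD, 26, 38, 2730), (ORD, 26, 38, 6240), (ORD, 28, 16, 2730), (ORD, 28, 16, 6240), (ORD, 37, 19, 2730), (ORD, 37, 19, 6240)}
(Airport ⨝ Pilot) ⋈ Crew (natural join on hours): {(BOS, 10, 32, 820, BOS), (BOS, 10, 32, 820, DC), (BOS, 10, 32, 820, MIA), (BOS, 35, 19, 820, BOS), (ORD, 10, 36, 2730, BOS), (ORD, 10, 36, 2730, DC), (ORD, 10, 36, 2730, MIA), (ORD, 10, 36, 6240, BOS), (ORD, 10, 36, 6240, DC), (ORD, 10, 36, 6240, MIA), (ORD, 28, 16, 2730, LA), (ORD, 28, 16, 6240, LA), (ORD, 37, 19, 2730, MIA), (ORD, 37, 19, 6240, MIA)}
π[dist, pid]: project onto (dist, pid) (6 duplicate(s) eliminated) → {(2730, 16), (2730, 19), (2730, 36), (6240, 16), (6240, 19), (6240, 36), (820, 19), (820, 32)}

{(2730, 16), (2730, 19), (2730, 36), (6240, 16), (6240, 19), (6240, 36), (820, 19), (820, 32)}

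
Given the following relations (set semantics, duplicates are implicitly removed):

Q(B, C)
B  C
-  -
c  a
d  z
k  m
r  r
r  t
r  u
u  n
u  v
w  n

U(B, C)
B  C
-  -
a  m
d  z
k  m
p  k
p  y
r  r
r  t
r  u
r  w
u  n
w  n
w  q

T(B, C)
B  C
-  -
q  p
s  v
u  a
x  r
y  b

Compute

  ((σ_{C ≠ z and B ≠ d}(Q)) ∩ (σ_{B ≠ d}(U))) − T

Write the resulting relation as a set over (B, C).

Apply σ_{C ≠ z and B ≠ d}; surviving tuples: {(c, a), (k, m), (r, r), (r, t), (r, u), (u, n), (u, v), (w, n)}
Apply σ_{B ≠ d}; surviving tuples: {(a, m), (k, m), (p, k), (p, y), (r, r), (r, t), (r, u), (r, w), (u, n), (w, n), (w, q)}
Set intersection of the two operands is {(k, m), (r, r), (r, t), (r, u), (u, n), (w, n)}.
Set difference of the two operands is {(k, m), (r, r), (r, t), (r, u), (u, n), (w, n)}.

{(k, m), (r, r), (r, t), (r, u), (u, n), (w, n)}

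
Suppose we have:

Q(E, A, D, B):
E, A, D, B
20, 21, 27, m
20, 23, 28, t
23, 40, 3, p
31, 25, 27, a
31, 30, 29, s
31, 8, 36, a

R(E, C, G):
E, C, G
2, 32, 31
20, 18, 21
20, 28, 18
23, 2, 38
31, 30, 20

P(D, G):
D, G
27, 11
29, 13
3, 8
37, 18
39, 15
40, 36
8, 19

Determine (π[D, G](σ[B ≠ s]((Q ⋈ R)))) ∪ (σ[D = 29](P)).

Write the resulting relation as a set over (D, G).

{(27, 18), (27, 20), (27, 21), (28, 18), (28, 21), (29, 13), (3, 38), (36, 20)}

Natural join on E: {(20, 21, 27, m, 18, 21), (20, 21, 27, m, 28, 18), (20, 23, 28, t, 18, 21), (20, 23, 28, t, 28, 18), (23, 40, 3, p, 2, 38), (31, 25, 27, a, 30, 20), (31, 30, 29, s, 30, 20), (31, 8, 36, a, 30, 20)}
Filtering on B ≠ s leaves {(20, 21, 27, m, 18, 21), (20, 21, 27, m, 28, 18), (20, 23, 28, t, 18, 21), (20, 23, 28, t, 28, 18), (23, 40, 3, p, 2, 38), (31, 25, 27, a, 30, 20), (31, 8, 36, a, 30, 20)}.
π[D, G]: project onto (D, G) → {(27, 18), (27, 20), (27, 21), (28, 18), (28, 21), (3, 38), (36, 20)}
Filtering on D = 29 leaves {(29, 13)}.
Union: {(27, 18), (27, 20), (27, 21), (28, 18), (28, 21), (3, 38), (36, 20)} with {(29, 13)} → {(27, 18), (27, 20), (27, 21), (28, 18), (28, 21), (29, 13), (3, 38), (36, 20)}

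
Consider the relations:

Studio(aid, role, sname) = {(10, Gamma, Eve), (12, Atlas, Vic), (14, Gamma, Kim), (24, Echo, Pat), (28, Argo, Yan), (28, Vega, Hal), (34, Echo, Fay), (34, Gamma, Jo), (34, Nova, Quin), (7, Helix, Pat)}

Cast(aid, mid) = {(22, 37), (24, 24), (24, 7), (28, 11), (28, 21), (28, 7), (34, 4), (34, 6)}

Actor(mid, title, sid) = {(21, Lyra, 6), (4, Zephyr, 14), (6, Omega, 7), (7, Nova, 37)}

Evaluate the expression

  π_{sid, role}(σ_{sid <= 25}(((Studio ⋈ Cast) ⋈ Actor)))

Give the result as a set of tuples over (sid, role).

{(14, Echo), (14, Gamma), (14, Nova), (6, Argo), (6, Vega), (7, Echo), (7, Gamma), (7, Nova)}

Joining Studio and Cast on aid yields {(24, Echo, Pat, 24), (24, Echo, Pat, 7), (28, Argo, Yan, 11), (28, Argo, Yan, 21), (28, Argo, Yan, 7), (28, Vega, Hal, 11), (28, Vega, Hal, 21), (28, Vega, Hal, 7), (34, Echo, Fay, 4), (34, Echo, Fay, 6), (34, Gamma, Jo, 4), (34, Gamma, Jo, 6), (34, Nova, Quin, 4), (34, Nova, Quin, 6)}.
Joining (Studio ⋈ Cast) and Actor on mid yields {(24, Echo, Pat, 7, Nova, 37), (28, Argo, Yan, 21, Lyra, 6), (28, Argo, Yan, 7, Nova, 37), (28, Vega, Hal, 21, Lyra, 6), (28, Vega, Hal, 7, Nova, 37), (34, Echo, Fay, 4, Zephyr, 14), (34, Echo, Fay, 6, Omega, 7), (34, Gamma, Jo, 4, Zephyr, 14), (34, Gamma, Jo, 6, Omega, 7), (34, Nova, Quin, 4, Zephyr, 14), (34, Nova, Quin, 6, Omega, 7)}.
Selection sid <= 25: {(28, Argo, Yan, 21, Lyra, 6), (28, Vega, Hal, 21, Lyra, 6), (34, Echo, Fay, 4, Zephyr, 14), (34, Echo, Fay, 6, Omega, 7), (34, Gamma, Jo, 4, Zephyr, 14), (34, Gamma, Jo, 6, Omega, 7), (34, Nova, Quin, 4, Zephyr, 14), (34, Nova, Quin, 6, Omega, 7)}
Keep only column(s) sid, role: {(14, Echo), (14, Gamma), (14, Nova), (6, Argo), (6, Vega), (7, Echo), (7, Gamma), (7, Nova)}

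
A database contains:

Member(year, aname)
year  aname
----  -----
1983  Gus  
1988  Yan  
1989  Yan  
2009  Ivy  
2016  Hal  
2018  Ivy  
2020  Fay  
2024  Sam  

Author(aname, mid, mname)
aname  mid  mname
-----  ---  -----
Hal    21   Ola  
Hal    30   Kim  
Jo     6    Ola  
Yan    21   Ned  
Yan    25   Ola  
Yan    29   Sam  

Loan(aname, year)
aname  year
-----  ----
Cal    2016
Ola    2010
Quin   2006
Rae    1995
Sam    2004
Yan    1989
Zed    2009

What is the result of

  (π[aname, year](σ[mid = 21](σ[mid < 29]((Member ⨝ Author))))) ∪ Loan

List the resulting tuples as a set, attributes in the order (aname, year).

Joining Member and Author on aname yields {(1988, Yan, 21, Ned), (1988, Yan, 25, Ola), (1988, Yan, 29, Sam), (1989, Yan, 21, Ned), (1989, Yan, 25, Ola), (1989, Yan, 29, Sam), (2016, Hal, 21, Ola), (2016, Hal, 30, Kim)}.
Apply σ_{mid < 29}; surviving tuples: {(1988, Yan, 21, Ned), (1988, Yan, 25, Ola), (1989, Yan, 21, Ned), (1989, Yan, 25, Ola), (2016, Hal, 21, Ola)}
Apply σ_{mid = 21}; surviving tuples: {(1988, Yan, 21, Ned), (1989, Yan, 21, Ned), (2016, Hal, 21, Ola)}
π[aname, year]: project onto (aname, year) → {(Hal, 2016), (Yan, 1988), (Yan, 1989)}
Taking the union: {(Cal, 2016), (Hal, 2016), (Ola, 2010), (Quin, 2006), (Rae, 1995), (Sam, 2004), (Yan, 1988), (Yan, 1989), (Zed, 2009)}

{(Cal, 2016), (Hal, 2016), (Ola, 2010), (Quin, 2006), (Rae, 1995), (Sam, 2004), (Yan, 1988), (Yan, 1989), (Zed, 2009)}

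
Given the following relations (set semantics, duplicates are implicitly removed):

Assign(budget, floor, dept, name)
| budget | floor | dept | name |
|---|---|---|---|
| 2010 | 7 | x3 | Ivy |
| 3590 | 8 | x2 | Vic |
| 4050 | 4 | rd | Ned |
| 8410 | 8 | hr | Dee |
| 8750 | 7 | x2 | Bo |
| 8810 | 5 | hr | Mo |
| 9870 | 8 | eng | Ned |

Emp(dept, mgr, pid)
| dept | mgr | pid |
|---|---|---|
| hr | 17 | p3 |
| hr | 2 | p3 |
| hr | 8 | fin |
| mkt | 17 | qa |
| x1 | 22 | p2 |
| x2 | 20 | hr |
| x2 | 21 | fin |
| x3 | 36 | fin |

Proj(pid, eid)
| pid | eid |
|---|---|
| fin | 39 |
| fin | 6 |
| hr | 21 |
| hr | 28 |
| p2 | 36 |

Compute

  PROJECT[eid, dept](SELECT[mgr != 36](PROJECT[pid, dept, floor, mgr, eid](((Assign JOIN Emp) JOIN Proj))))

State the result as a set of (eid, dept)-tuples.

Natural join on dept: {(2010, 7, x3, Ivy, 36, fin), (3590, 8, x2, Vic, 20, hr), (3590, 8, x2, Vic, 21, fin), (8410, 8, hr, Dee, 17, p3), (8410, 8, hr, Dee, 2, p3), (8410, 8, hr, Dee, 8, fin), (8750, 7, x2, Bo, 20, hr), (8750, 7, x2, Bo, 21, fin), (8810, 5, hr, Mo, 17, p3), (8810, 5, hr, Mo, 2, p3), (8810, 5, hr, Mo, 8, fin)}
Natural join on pid: {(2010, 7, x3, Ivy, 36, fin, 39), (2010, 7, x3, Ivy, 36, fin, 6), (3590, 8, x2, Vic, 20, hr, 21), (3590, 8, x2, Vic, 20, hr, 28), (3590, 8, x2, Vic, 21, fin, 39), (3590, 8, x2, Vic, 21, fin, 6), (8410, 8, hr, Dee, 8, fin, 39), (8410, 8, hr, Dee, 8, fin, 6), (8750, 7, x2, Bo, 20, hr, 21), (8750, 7, x2, Bo, 20, hr, 28), (8750, 7, x2, Bo, 21, fin, 39), (8750, 7, x2, Bo, 21, fin, 6), (8810, 5, hr, Mo, 8, fin, 39), (8810, 5, hr, Mo, 8, fin, 6)}
π[pid, dept, floor, mgr, eid]: project onto (pid, dept, floor, mgr, eid) → {(fin, hr, 5, 8, 39), (fin, hr, 5, 8, 6), (fin, hr, 8, 8, 39), (fin, hr, 8, 8, 6), (fin, x2, 7, 21, 39), (fin, x2, 7, 21, 6), (fin, x2, 8, 21, 39), (fin, x2, 8, 21, 6), (fin, x3, 7, 36, 39), (fin, x3, 7, 36, 6), (hr, x2, 7, 20, 21), (hr, x2, 7, 20, 28), (hr, x2, 8, 20, 21), (hr, x2, 8, 20, 28)}
Apply σ_{mgr != 36}; surviving tuples: {(fin, hr, 5, 8, 39), (fin, hr, 5, 8, 6), (fin, hr, 8, 8, 39), (fin, hr, 8, 8, 6), (fin, x2, 7, 21, 39), (fin, x2, 7, 21, 6), (fin, x2, 8, 21, 39), (fin, x2, 8, 21, 6), (hr, x2, 7, 20, 21), (hr, x2, 7, 20, 28), (hr, x2, 8, 20, 21), (hr, x2, 8, 20, 28)}
π[eid, dept]: project onto (eid, dept) (6 duplicate(s) eliminated) → {(21, x2), (28, x2), (39, hr), (39, x2), (6, hr), (6, x2)}

{(21, x2), (28, x2), (39, hr), (39, x2), (6, hr), (6, x2)}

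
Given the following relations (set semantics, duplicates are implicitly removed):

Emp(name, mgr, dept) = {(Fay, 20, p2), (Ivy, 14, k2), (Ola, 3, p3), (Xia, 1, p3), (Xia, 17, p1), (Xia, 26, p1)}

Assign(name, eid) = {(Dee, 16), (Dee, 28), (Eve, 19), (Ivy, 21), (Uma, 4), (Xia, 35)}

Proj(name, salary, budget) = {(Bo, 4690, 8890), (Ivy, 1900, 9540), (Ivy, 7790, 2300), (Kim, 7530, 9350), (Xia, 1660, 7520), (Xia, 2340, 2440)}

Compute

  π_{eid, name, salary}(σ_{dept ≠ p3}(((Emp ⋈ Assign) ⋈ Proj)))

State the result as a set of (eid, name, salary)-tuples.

Joining Emp and Assign on name yields {(Ivy, 14, k2, 21), (Xia, 1, p3, 35), (Xia, 17, p1, 35), (Xia, 26, p1, 35)}.
Joining (Emp ⋈ Assign) and Proj on name yields {(Ivy, 14, k2, 21, 1900, 9540), (Ivy, 14, k2, 21, 7790, 2300), (Xia, 1, p3, 35, 1660, 7520), (Xia, 1, p3, 35, 2340, 2440), (Xia, 17, p1, 35, 1660, 7520), (Xia, 17, p1, 35, 2340, 2440), (Xia, 26, p1, 35, 1660, 7520), (Xia, 26, p1, 35, 2340, 2440)}.
Filtering on dept ≠ p3 leaves {(Ivy, 14, k2, 21, 1900, 9540), (Ivy, 14, k2, 21, 7790, 2300), (Xia, 17, p1, 35, 1660, 7520), (Xia, 17, p1, 35, 2340, 2440), (Xia, 26, p1, 35, 1660, 7520), (Xia, 26, p1, 35, 2340, 2440)}.
Projecting to eid, name, salary (2 duplicate(s) eliminated): {(21, Ivy, 1900), (21, Ivy, 7790), (35, Xia, 1660), (35, Xia, 2340)}

{(21, Ivy, 1900), (21, Ivy, 7790), (35, Xia, 1660), (35, Xia, 2340)}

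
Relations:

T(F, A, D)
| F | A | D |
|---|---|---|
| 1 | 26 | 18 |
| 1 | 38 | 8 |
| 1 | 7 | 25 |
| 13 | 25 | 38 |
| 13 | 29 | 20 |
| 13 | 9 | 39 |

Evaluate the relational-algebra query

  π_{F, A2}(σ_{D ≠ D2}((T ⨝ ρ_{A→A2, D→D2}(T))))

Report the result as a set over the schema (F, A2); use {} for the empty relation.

{(1, 26), (1, 38), (1, 7), (13, 25), (13, 29), (13, 9)}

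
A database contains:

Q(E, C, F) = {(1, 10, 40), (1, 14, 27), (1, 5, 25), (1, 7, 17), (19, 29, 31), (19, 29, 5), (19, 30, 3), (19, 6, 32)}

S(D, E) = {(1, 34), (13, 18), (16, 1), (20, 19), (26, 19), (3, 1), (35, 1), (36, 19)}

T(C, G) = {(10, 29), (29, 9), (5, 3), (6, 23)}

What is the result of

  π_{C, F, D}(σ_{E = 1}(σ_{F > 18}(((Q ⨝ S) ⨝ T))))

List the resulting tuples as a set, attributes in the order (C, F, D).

{(10, 40, 16), (10, 40, 3), (10, 40, 35), (5, 25, 16), (5, 25, 3), (5, 25, 35)}

Q ⋈ S (natural join on E): {(1, 10, 40, 16), (1, 10, 40, 3), (1, 10, 40, 35), (1, 14, 27, 16), (1, 14, 27, 3), (1, 14, 27, 35), (1, 5, 25, 16), (1, 5, 25, 3), (1, 5, 25, 35), (1, 7, 17, 16), (1, 7, 17, 3), (1, 7, 17, 35), (19, 29, 31, 20), (19, 29, 31, 26), (19, 29, 31, 36), (19, 29, 5, 20), (19, 29, 5, 26), (19, 29, 5, 36), (19, 30, 3, 20), (19, 30, 3, 26), (19, 30, 3, 36), (19, 6, 32, 20), (19, 6, 32, 26), (19, 6, 32, 36)}
(Q ⨝ S) ⋈ T (natural join on C): {(1, 10, 40, 16, 29), (1, 10, 40, 3, 29), (1, 10, 40, 35, 29), (1, 5, 25, 16, 3), (1, 5, 25, 3, 3), (1, 5, 25, 35, 3), (19, 29, 31, 20, 9), (19, 29, 31, 26, 9), (19, 29, 31, 36, 9), (19, 29, 5, 20, 9), (19, 29, 5, 26, 9), (19, 29, 5, 36, 9), (19, 6, 32, 20, 23), (19, 6, 32, 26, 23), (19, 6, 32, 36, 23)}
Filtering on F > 18 leaves {(1, 10, 40, 16, 29), (1, 10, 40, 3, 29), (1, 10, 40, 35, 29), (1, 5, 25, 16, 3), (1, 5, 25, 3, 3), (1, 5, 25, 35, 3), (19, 29, 31, 20, 9), (19, 29, 31, 26, 9), (19, 29, 31, 36, 9), (19, 6, 32, 20, 23), (19, 6, 32, 26, 23), (19, 6, 32, 36, 23)}.
Filtering on E = 1 leaves {(1, 10, 40, 16, 29), (1, 10, 40, 3, 29), (1, 10, 40, 35, 29), (1, 5, 25, 16, 3), (1, 5, 25, 3, 3), (1, 5, 25, 35, 3)}.
Keep only column(s) C, F, D: {(10, 40, 16), (10, 40, 3), (10, 40, 35), (5, 25, 16), (5, 25, 3), (5, 25, 35)}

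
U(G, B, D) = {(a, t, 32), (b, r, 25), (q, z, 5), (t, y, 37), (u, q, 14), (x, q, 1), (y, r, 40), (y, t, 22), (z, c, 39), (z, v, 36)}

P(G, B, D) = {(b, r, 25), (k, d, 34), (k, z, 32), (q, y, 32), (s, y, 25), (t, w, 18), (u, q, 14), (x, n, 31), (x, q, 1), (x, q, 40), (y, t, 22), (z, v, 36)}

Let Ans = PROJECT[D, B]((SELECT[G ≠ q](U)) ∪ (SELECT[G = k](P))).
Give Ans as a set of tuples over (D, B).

Apply σ_{G ≠ q}; surviving tuples: {(a, t, 32), (b, r, 25), (t, y, 37), (u, q, 14), (x, q, 1), (y, r, 40), (y, t, 22), (z, c, 39), (z, v, 36)}
Apply σ_{G = k}; surviving tuples: {(k, d, 34), (k, z, 32)}
Union: {(a, t, 32), (b, r, 25), (t, y, 37), (u, q, 14), (x, q, 1), (y, r, 40), (y, t, 22), (z, c, 39), (z, v, 36)} with {(k, d, 34), (k, z, 32)} → {(a, t, 32), (b, r, 25), (k, d, 34), (k, z, 32), (t, y, 37), (u, q, 14), (x, q, 1), (y, r, 40), (y, t, 22), (z, c, 39), (z, v, 36)}
π_{D, B} gives {(1, q), (14, q), (22, t), (25, r), (32, t), (32, z), (34, d), (36, v), (37, y), (39, c), (40, r)}.

{(1, q), (14, q), (22, t), (25, r), (32, t), (32, z), (34, d), (36, v), (37, y), (39, c), (40, r)}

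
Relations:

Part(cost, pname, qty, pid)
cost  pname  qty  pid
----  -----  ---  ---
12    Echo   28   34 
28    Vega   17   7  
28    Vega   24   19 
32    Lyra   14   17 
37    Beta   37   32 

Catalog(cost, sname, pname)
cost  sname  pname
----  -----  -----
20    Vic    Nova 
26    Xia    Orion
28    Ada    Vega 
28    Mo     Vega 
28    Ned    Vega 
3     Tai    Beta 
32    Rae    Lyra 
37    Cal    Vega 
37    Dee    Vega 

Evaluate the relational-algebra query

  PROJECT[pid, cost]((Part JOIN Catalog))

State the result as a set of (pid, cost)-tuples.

{(17, 32), (19, 28), (7, 28)}

Part ⋈ Catalog (natural join on cost, pname): {(28, Vega, 17, 7, Ada), (28, Vega, 17, 7, Mo), (28, Vega, 17, 7, Ned), (28, Vega, 24, 19, Ada), (28, Vega, 24, 19, Mo), (28, Vega, 24, 19, Ned), (32, Lyra, 14, 17, Rae)}
Projecting to pid, cost (4 duplicate(s) eliminated): {(17, 32), (19, 28), (7, 28)}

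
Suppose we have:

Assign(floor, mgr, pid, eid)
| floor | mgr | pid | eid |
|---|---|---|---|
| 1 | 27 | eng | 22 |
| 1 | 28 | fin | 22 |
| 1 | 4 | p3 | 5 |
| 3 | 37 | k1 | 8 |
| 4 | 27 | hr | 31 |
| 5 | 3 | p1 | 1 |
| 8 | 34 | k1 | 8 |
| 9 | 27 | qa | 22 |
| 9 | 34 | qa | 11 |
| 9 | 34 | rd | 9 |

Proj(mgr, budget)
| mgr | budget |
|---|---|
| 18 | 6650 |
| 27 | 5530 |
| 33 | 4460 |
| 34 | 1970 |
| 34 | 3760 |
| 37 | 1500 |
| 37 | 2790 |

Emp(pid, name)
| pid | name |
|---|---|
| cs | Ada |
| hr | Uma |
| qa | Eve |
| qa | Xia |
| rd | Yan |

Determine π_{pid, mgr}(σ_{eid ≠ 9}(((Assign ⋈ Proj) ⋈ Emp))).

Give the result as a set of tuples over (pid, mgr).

{(hr, 27), (qa, 27), (qa, 34)}

Assign ⋈ Proj (natural join on mgr): {(1, 27, eng, 22, 5530), (3, 37, k1, 8, 1500), (3, 37, k1, 8, 2790), (4, 27, hr, 31, 5530), (8, 34, k1, 8, 1970), (8, 34, k1, 8, 3760), (9, 27, qa, 22, 5530), (9, 34, qa, 11, 1970), (9, 34, qa, 11, 3760), (9, 34, rd, 9, 1970), (9, 34, rd, 9, 3760)}
(Assign ⋈ Proj) ⋈ Emp (natural join on pid): {(4, 27, hr, 31, 5530, Uma), (9, 27, qa, 22, 5530, Eve), (9, 27, qa, 22, 5530, Xia), (9, 34, qa, 11, 1970, Eve), (9, 34, qa, 11, 1970, Xia), (9, 34, qa, 11, 3760, Eve), (9, 34, qa, 11, 3760, Xia), (9, 34, rd, 9, 1970, Yan), (9, 34, rd, 9, 3760, Yan)}
Apply σ_{eid ≠ 9}; surviving tuples: {(4, 27, hr, 31, 5530, Uma), (9, 27, qa, 22, 5530, Eve), (9, 27, qa, 22, 5530, Xia), (9, 34, qa, 11, 1970, Eve), (9, 34, qa, 11, 1970, Xia), (9, 34, qa, 11, 3760, Eve), (9, 34, qa, 11, 3760, Xia)}
π[pid, mgr]: project onto (pid, mgr) (4 duplicate(s) eliminated) → {(hr, 27), (qa, 27), (qa, 34)}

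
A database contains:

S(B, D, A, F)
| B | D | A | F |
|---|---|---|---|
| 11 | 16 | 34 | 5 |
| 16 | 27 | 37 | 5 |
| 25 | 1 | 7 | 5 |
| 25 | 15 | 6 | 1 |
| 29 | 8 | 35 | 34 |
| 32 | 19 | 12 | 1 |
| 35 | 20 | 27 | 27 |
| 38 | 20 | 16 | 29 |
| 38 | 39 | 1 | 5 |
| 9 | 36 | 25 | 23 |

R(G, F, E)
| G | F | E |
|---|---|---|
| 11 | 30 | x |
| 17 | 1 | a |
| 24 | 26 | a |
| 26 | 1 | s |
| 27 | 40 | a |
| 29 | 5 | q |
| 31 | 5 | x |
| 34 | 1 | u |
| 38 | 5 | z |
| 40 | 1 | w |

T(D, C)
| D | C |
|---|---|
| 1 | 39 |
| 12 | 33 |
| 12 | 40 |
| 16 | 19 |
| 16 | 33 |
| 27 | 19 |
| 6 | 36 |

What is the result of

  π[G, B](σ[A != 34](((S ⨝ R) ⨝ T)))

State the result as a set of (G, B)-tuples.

S ⋈ R (natural join on F): {(11, 16, 34, 5, 29, q), (11, 16, 34, 5, 31, x), (11, 16, 34, 5, 38, z), (16, 27, 37, 5, 29, q), (16, 27, 37, 5, 31, x), (16, 27, 37, 5, 38, z), (25, 1, 7, 5, 29, q), (25, 1, 7, 5, 31, x), (25, 1, 7, 5, 38, z), (25, 15, 6, 1, 17, a), (25, 15, 6, 1, 26, s), (25, 15, 6, 1, 34, u), (25, 15, 6, 1, 40, w), (32, 19, 12, 1, 17, a), (32, 19, 12, 1, 26, s), (32, 19, 12, 1, 34, u), (32, 19, 12, 1, 40, w), (38, 39, 1, 5, 29, q), (38, 39, 1, 5, 31, x), (38, 39, 1, 5, 38, z)}
(S ⨝ R) ⋈ T (natural join on D): {(11, 16, 34, 5, 29, q, 19), (11, 16, 34, 5, 29, q, 33), (11, 16, 34, 5, 31, x, 19), (11, 16, 34, 5, 31, x, 33), (11, 16, 34, 5, 38, z, 19), (11, 16, 34, 5, 38, z, 33), (16, 27, 37, 5, 29, q, 19), (16, 27, 37, 5, 31, x, 19), (16, 27, 37, 5, 38, z, 19), (25, 1, 7, 5, 29, q, 39), (25, 1, 7, 5, 31, x, 39), (25, 1, 7, 5, 38, z, 39)}
σ[A != 34]: keep tuples satisfying A != 34 → {(16, 27, 37, 5, 29, q, 19), (16, 27, 37, 5, 31, x, 19), (16, 27, 37, 5, 38, z, 19), (25, 1, 7, 5, 29, q, 39), (25, 1, 7, 5, 31, x, 39), (25, 1, 7, 5, 38, z, 39)}
Projecting to G, B: {(29, 16), (29, 25), (31, 16), (31, 25), (38, 16), (38, 25)}

{(29, 16), (29, 25), (31, 16), (31, 25), (38, 16), (38, 25)}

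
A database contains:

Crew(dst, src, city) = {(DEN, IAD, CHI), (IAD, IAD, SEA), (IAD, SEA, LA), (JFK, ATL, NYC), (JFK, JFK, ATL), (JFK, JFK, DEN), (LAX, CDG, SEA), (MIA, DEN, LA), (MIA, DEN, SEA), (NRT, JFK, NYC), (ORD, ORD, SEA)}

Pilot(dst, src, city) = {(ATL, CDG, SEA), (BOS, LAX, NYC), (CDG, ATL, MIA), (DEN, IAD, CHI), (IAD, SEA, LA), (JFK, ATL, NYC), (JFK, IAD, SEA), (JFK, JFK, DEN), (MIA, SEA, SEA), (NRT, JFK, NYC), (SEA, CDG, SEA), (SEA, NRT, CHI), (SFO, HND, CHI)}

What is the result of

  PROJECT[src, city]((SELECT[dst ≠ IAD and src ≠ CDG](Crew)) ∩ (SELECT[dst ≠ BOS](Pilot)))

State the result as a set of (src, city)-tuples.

{(ATL, NYC), (IAD, CHI), (JFK, DEN), (JFK, NYC)}

Apply σ_{dst ≠ IAD and src ≠ CDG}; surviving tuples: {(DEN, IAD, CHI), (JFK, ATL, NYC), (JFK, JFK, ATL), (JFK, JFK, DEN), (MIA, DEN, LA), (MIA, DEN, SEA), (NRT, JFK, NYC), (ORD, ORD, SEA)}
Apply σ_{dst ≠ BOS}; surviving tuples: {(ATL, CDG, SEA), (CDG, ATL, MIA), (DEN, IAD, CHI), (IAD, SEA, LA), (JFK, ATL, NYC), (JFK, IAD, SEA), (JFK, JFK, DEN), (MIA, SEA, SEA), (NRT, JFK, NYC), (SEA, CDG, SEA), (SEA, NRT, CHI), (SFO, HND, CHI)}
Intersection: {(DEN, IAD, CHI), (JFK, ATL, NYC), (JFK, JFK, ATL), (JFK, JFK, DEN), (MIA, DEN, LA), (MIA, DEN, SEA), (NRT, JFK, NYC), (ORD, ORD, SEA)} with {(ATL, CDG, SEA), (CDG, ATL, MIA), (DEN, IAD, CHI), (IAD, SEA, LA), (JFK, ATL, NYC), (JFK, IAD, SEA), (JFK, JFK, DEN), (MIA, SEA, SEA), (NRT, JFK, NYC), (SEA, CDG, SEA), (SEA, NRT, CHI), (SFO, HND, CHI)} → {(DEN, IAD, CHI), (JFK, ATL, NYC), (JFK, JFK, DEN), (NRT, JFK, NYC)}
π_{src, city} gives {(ATL, NYC), (IAD, CHI), (JFK, DEN), (JFK, NYC)}.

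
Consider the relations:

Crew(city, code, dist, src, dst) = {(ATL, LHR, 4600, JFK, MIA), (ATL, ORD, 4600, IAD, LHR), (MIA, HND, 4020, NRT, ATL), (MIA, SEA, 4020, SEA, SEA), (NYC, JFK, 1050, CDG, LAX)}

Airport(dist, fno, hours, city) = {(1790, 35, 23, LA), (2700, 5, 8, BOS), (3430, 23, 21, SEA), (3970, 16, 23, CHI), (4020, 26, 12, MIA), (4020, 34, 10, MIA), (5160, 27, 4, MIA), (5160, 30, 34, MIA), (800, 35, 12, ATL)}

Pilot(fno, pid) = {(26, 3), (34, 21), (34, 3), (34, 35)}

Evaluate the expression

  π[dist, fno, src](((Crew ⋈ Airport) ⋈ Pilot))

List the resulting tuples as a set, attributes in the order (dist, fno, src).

Natural join on city, dist: {(MIA, HND, 4020, NRT, ATL, 26, 12), (MIA, HND, 4020, NRT, ATL, 34, 10), (MIA, SEA, 4020, SEA, SEA, 26, 12), (MIA, SEA, 4020, SEA, SEA, 34, 10)}
Natural join on fno: {(MIA, HND, 4020, NRT, ATL, 26, 12, 3), (MIA, HND, 4020, NRT, ATL, 34, 10, 21), (MIA, HND, 4020, NRT, ATL, 34, 10, 3), (MIA, HND, 4020, NRT, ATL, 34, 10, 35), (MIA, SEA, 4020, SEA, SEA, 26, 12, 3), (MIA, SEA, 4020, SEA, SEA, 34, 10, 21), (MIA, SEA, 4020, SEA, SEA, 34, 10, 3), (MIA, SEA, 4020, SEA, SEA, 34, 10, 35)}
π[dist, fno, src]: project onto (dist, fno, src) (4 duplicate(s) eliminated) → {(4020, 26, NRT), (4020, 26, SEA), (4020, 34, NRT), (4020, 34, SEA)}

{(4020, 26, NRT), (4020, 26, SEA), (4020, 34, NRT), (4020, 34, SEA)}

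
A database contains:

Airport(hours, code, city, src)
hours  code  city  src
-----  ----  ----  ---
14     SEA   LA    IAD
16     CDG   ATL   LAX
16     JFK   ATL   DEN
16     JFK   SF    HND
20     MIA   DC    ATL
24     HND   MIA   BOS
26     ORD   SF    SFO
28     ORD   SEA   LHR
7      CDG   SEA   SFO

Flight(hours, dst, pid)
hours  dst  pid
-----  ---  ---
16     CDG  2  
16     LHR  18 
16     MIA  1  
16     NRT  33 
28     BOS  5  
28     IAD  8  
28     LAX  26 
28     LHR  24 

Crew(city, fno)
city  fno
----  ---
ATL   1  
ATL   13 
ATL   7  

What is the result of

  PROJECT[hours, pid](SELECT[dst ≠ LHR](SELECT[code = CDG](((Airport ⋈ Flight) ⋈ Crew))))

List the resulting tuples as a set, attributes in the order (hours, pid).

Joining Airport and Flight on hours yields {(16, CDG, ATL, LAX, CDG, 2), (16, CDG, ATL, LAX, LHR, 18), (16, CDG, ATL, LAX, MIA, 1), (16, CDG, ATL, LAX, NRT, 33), (16, JFK, ATL, DEN, CDG, 2), (16, JFK, ATL, DEN, LHR, 18), (16, JFK, ATL, DEN, MIA, 1), (16, JFK, ATL, DEN, NRT, 33), (16, JFK, SF, HND, CDG, 2), (16, JFK, SF, HND, LHR, 18), (16, JFK, SF, HND, MIA, 1), (16, JFK, SF, HND, NRT, 33), (28, ORD, SEA, LHR, BOS, 5), (28, ORD, SEA, LHR, IAD, 8), (28, ORD, SEA, LHR, LAX, 26), (28, ORD, SEA, LHR, LHR, 24)}.
Joining (Airport ⋈ Flight) and Crew on city yields {(16, CDG, ATL, LAX, CDG, 2, 1), (16, CDG, ATL, LAX, CDG, 2, 13), (16, CDG, ATL, LAX, CDG, 2, 7), (16, CDG, ATL, LAX, LHR, 18, 1), (16, CDG, ATL, LAX, LHR, 18, 13), (16, CDG, ATL, LAX, LHR, 18, 7), (16, CDG, ATL, LAX, MIA, 1, 1), (16, CDG, ATL, LAX, MIA, 1, 13), (16, CDG, ATL, LAX, MIA, 1, 7), (16, CDG, ATL, LAX, NRT, 33, 1), (16, CDG, ATL, LAX, NRT, 33, 13), (16, CDG, ATL, LAX, NRT, 33, 7), (16, JFK, ATL, DEN, CDG, 2, 1), (16, JFK, ATL, DEN, CDG, 2, 13), (16, JFK, ATL, DEN, CDG, 2, 7), (16, JFK, ATL, DEN, LHR, 18, 1), (16, JFK, ATL, DEN, LHR, 18, 13), (16, JFK, ATL, DEN, LHR, 18, 7), (16, JFK, ATL, DEN, MIA, 1, 1), (16, JFK, ATL, DEN, MIA, 1, 13), (16, JFK, ATL, DEN, MIA, 1, 7), (16, JFK, ATL, DEN, NRT, 33, 1), (16, JFK, ATL, DEN, NRT, 33, 13), (16, JFK, ATL, DEN, NRT, 33, 7)}.
Selection code = CDG: {(16, CDG, ATL, LAX, CDG, 2, 1), (16, CDG, ATL, LAX, CDG, 2, 13), (16, CDG, ATL, LAX, CDG, 2, 7), (16, CDG, ATL, LAX, LHR, 18, 1), (16, CDG, ATL, LAX, LHR, 18, 13), (16, CDG, ATL, LAX, LHR, 18, 7), (16, CDG, ATL, LAX, MIA, 1, 1), (16, CDG, ATL, LAX, MIA, 1, 13), (16, CDG, ATL, LAX, MIA, 1, 7), (16, CDG, ATL, LAX, NRT, 33, 1), (16, CDG, ATL, LAX, NRT, 33, 13), (16, CDG, ATL, LAX, NRT, 33, 7)}
Selection dst ≠ LHR: {(16, CDG, ATL, LAX, CDG, 2, 1), (16, CDG, ATL, LAX, CDG, 2, 13), (16, CDG, ATL, LAX, CDG, 2, 7), (16, CDG, ATL, LAX, MIA, 1, 1), (16, CDG, ATL, LAX, MIA, 1, 13), (16, CDG, ATL, LAX, MIA, 1, 7), (16, CDG, ATL, LAX, NRT, 33, 1), (16, CDG, ATL, LAX, NRT, 33, 13), (16, CDG, ATL, LAX, NRT, 33, 7)}
π[hours, pid]: project onto (hours, pid) (6 duplicate(s) eliminated) → {(16, 1), (16, 2), (16, 33)}

{(16, 1), (16, 2), (16, 33)}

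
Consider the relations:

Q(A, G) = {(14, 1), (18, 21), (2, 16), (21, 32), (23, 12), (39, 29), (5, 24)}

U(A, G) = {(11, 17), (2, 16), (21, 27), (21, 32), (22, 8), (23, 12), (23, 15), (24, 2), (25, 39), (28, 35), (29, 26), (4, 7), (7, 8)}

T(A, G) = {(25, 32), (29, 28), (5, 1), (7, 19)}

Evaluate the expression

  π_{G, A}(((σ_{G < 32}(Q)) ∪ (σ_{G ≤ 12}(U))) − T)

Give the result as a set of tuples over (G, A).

{(1, 14), (12, 23), (16, 2), (2, 24), (21, 18), (24, 5), (29, 39), (7, 4), (8, 22), (8, 7)}

Apply σ_{G < 32}; surviving tuples: {(14, 1), (18, 21), (2, 16), (23, 12), (39, 29), (5, 24)}
Apply σ_{G ≤ 12}; surviving tuples: {(22, 8), (23, 12), (24, 2), (4, 7), (7, 8)}
Taking the union: {(14, 1), (18, 21), (2, 16), (22, 8), (23, 12), (24, 2), (39, 29), (4, 7), (5, 24), (7, 8)}
Taking the difference: {(14, 1), (18, 21), (2, 16), (22, 8), (23, 12), (24, 2), (39, 29), (4, 7), (5, 24), (7, 8)}
Keep only column(s) G, A: {(1, 14), (12, 23), (16, 2), (2, 24), (21, 18), (24, 5), (29, 39), (7, 4), (8, 22), (8, 7)}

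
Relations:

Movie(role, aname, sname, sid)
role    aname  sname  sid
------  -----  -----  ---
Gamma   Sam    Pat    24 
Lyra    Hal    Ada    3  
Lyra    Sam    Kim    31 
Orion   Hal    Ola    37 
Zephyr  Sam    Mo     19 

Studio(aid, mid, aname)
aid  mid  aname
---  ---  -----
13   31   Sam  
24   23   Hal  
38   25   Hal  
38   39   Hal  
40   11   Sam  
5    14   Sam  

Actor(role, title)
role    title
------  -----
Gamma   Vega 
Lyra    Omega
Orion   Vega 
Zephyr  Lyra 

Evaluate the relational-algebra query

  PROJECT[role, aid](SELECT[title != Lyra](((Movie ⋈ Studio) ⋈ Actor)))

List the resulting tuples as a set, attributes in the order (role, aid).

{(Gamma, 13), (Gamma, 40), (Gamma, 5), (Lyra, 13), (Lyra, 24), (Lyra, 38), (Lyra, 40), (Lyra, 5), (Orion, 24), (Orion, 38)}

Joining Movie and Studio on aname yields {(Gamma, Sam, Pat, 24, 13, 31), (Gamma, Sam, Pat, 24, 40, 11), (Gamma, Sam, Pat, 24, 5, 14), (Lyra, Hal, Ada, 3, 24, 23), (Lyra, Hal, Ada, 3, 38, 25), (Lyra, Hal, Ada, 3, 38, 39), (Lyra, Sam, Kim, 31, 13, 31), (Lyra, Sam, Kim, 31, 40, 11), (Lyra, Sam, Kim, 31, 5, 14), (Orion, Hal, Ola, 37, 24, 23), (Orion, Hal, Ola, 37, 38, 25), (Orion, Hal, Ola, 37, 38, 39), (Zephyr, Sam, Mo, 19, 13, 31), (Zephyr, Sam, Mo, 19, 40, 11), (Zephyr, Sam, Mo, 19, 5, 14)}.
Joining (Movie ⋈ Studio) and Actor on role yields {(Gamma, Sam, Pat, 24, 13, 31, Vega), (Gamma, Sam, Pat, 24, 40, 11, Vega), (Gamma, Sam, Pat, 24, 5, 14, Vega), (Lyra, Hal, Ada, 3, 24, 23, Omega), (Lyra, Hal, Ada, 3, 38, 25, Omega), (Lyra, Hal, Ada, 3, 38, 39, Omega), (Lyra, Sam, Kim, 31, 13, 31, Omega), (Lyra, Sam, Kim, 31, 40, 11, Omega), (Lyra, Sam, Kim, 31, 5, 14, Omega), (Orion, Hal, Ola, 37, 24, 23, Vega), (Orion, Hal, Ola, 37, 38, 25, Vega), (Orion, Hal, Ola, 37, 38, 39, Vega), (Zephyr, Sam, Mo, 19, 13, 31, Lyra), (Zephyr, Sam, Mo, 19, 40, 11, Lyra), (Zephyr, Sam, Mo, 19, 5, 14, Lyra)}.
Selection title != Lyra: {(Gamma, Sam, Pat, 24, 13, 31, Vega), (Gamma, Sam, Pat, 24, 40, 11, Vega), (Gamma, Sam, Pat, 24, 5, 14, Vega), (Lyra, Hal, Ada, 3, 24, 23, Omega), (Lyra, Hal, Ada, 3, 38, 25, Omega), (Lyra, Hal, Ada, 3, 38, 39, Omega), (Lyra, Sam, Kim, 31, 13, 31, Omega), (Lyra, Sam, Kim, 31, 40, 11, Omega), (Lyra, Sam, Kim, 31, 5, 14, Omega), (Orion, Hal, Ola, 37, 24, 23, Vega), (Orion, Hal, Ola, 37, 38, 25, Vega), (Orion, Hal, Ola, 37, 38, 39, Vega)}
Keep only column(s) role, aid (2 duplicate(s) eliminated): {(Gamma, 13), (Gamma, 40), (Gamma, 5), (Lyra, 13), (Lyra, 24), (Lyra, 38), (Lyra, 40), (Lyra, 5), (Orion, 24), (Orion, 38)}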